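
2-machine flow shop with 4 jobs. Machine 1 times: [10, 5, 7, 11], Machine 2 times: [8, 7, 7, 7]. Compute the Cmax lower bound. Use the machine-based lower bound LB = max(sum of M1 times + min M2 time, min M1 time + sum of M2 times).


LB1 = sum(M1 times) + min(M2 times) = 33 + 7 = 40
LB2 = min(M1 times) + sum(M2 times) = 5 + 29 = 34
Lower bound = max(LB1, LB2) = max(40, 34) = 40

40


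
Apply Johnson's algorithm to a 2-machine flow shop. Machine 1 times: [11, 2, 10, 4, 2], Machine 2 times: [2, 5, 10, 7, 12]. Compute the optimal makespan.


Apply Johnson's rule:
  Group 1 (a <= b): [(2, 2, 5), (5, 2, 12), (4, 4, 7), (3, 10, 10)]
  Group 2 (a > b): [(1, 11, 2)]
Optimal job order: [2, 5, 4, 3, 1]
Schedule:
  Job 2: M1 done at 2, M2 done at 7
  Job 5: M1 done at 4, M2 done at 19
  Job 4: M1 done at 8, M2 done at 26
  Job 3: M1 done at 18, M2 done at 36
  Job 1: M1 done at 29, M2 done at 38
Makespan = 38

38


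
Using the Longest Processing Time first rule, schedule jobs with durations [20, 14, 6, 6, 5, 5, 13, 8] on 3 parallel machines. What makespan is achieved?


Sort jobs in decreasing order (LPT): [20, 14, 13, 8, 6, 6, 5, 5]
Assign each job to the least loaded machine:
  Machine 1: jobs [20, 6], load = 26
  Machine 2: jobs [14, 6, 5], load = 25
  Machine 3: jobs [13, 8, 5], load = 26
Makespan = max load = 26

26


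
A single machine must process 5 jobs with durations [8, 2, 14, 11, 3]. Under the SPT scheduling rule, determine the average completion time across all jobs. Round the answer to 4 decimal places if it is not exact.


Sort jobs by processing time (SPT order): [2, 3, 8, 11, 14]
Compute completion times sequentially:
  Job 1: processing = 2, completes at 2
  Job 2: processing = 3, completes at 5
  Job 3: processing = 8, completes at 13
  Job 4: processing = 11, completes at 24
  Job 5: processing = 14, completes at 38
Sum of completion times = 82
Average completion time = 82/5 = 16.4

16.4


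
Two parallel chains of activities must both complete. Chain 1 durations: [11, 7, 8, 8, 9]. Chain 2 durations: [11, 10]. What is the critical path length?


Path A total = 11 + 7 + 8 + 8 + 9 = 43
Path B total = 11 + 10 = 21
Critical path = longest path = max(43, 21) = 43

43


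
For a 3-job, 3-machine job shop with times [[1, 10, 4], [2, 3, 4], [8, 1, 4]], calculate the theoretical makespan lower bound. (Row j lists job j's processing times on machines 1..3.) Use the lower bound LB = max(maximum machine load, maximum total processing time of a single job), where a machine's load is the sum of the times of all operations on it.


Machine loads:
  Machine 1: 1 + 2 + 8 = 11
  Machine 2: 10 + 3 + 1 = 14
  Machine 3: 4 + 4 + 4 = 12
Max machine load = 14
Job totals:
  Job 1: 15
  Job 2: 9
  Job 3: 13
Max job total = 15
Lower bound = max(14, 15) = 15

15


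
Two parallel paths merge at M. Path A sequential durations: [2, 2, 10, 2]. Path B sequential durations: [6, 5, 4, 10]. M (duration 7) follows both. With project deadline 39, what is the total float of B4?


Forward pass: ES(B4) = sum of predecessors on chain B = 15
EF = ES + duration = 15 + 10 = 25
Backward pass: LF(M) = deadline = 39; LS(M) = 39 - 7 = 32
LF(B4) = LS(M) - sum(successors on chain B) = 32 - 0 = 32
LS = LF - duration = 32 - 10 = 22
Total float = LS - ES = 22 - 15 = 7

7


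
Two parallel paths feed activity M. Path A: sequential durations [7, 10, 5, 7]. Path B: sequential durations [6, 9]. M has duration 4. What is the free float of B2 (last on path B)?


ES(B2) = sum of predecessors on chain B = 6
EF(B2) = ES + duration = 6 + 9 = 15
Successor of B2 is M. ES(M) = max(sum(A), sum(B)) = max(29, 15) = 29
Free float = ES(successor) - EF(current) = 29 - 15 = 14

14


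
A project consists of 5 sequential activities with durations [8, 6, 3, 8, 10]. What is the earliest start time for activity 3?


Activity 3 starts after activities 1 through 2 complete.
Predecessor durations: [8, 6]
ES = 8 + 6 = 14

14


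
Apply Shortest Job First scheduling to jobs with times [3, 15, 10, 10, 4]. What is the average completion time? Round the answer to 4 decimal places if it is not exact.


SJF order (ascending): [3, 4, 10, 10, 15]
Completion times:
  Job 1: burst=3, C=3
  Job 2: burst=4, C=7
  Job 3: burst=10, C=17
  Job 4: burst=10, C=27
  Job 5: burst=15, C=42
Average completion = 96/5 = 19.2

19.2


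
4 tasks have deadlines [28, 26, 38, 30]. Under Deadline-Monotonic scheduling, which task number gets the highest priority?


Sort tasks by relative deadline (ascending):
  Task 2: deadline = 26
  Task 1: deadline = 28
  Task 4: deadline = 30
  Task 3: deadline = 38
Priority order (highest first): [2, 1, 4, 3]
Highest priority task = 2

2


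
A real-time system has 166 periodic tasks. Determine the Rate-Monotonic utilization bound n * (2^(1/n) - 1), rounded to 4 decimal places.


Compute 2^(1/166) = 1.0041843153
Subtract 1: 1.0041843153 - 1 = 0.0041843153
Multiply by n: 166 * 0.0041843153 = 0.6945963398
Round to 4 dp: 0.6946

0.6946


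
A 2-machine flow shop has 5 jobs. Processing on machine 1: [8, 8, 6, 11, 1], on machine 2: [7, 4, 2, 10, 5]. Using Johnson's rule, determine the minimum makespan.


Apply Johnson's rule:
  Group 1 (a <= b): [(5, 1, 5)]
  Group 2 (a > b): [(4, 11, 10), (1, 8, 7), (2, 8, 4), (3, 6, 2)]
Optimal job order: [5, 4, 1, 2, 3]
Schedule:
  Job 5: M1 done at 1, M2 done at 6
  Job 4: M1 done at 12, M2 done at 22
  Job 1: M1 done at 20, M2 done at 29
  Job 2: M1 done at 28, M2 done at 33
  Job 3: M1 done at 34, M2 done at 36
Makespan = 36

36


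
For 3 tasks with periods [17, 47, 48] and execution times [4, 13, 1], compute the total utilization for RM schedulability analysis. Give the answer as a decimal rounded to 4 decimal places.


Compute individual utilizations (exact fractions):
  Task 1: C/T = 4/17 (approx. 0.2353)
  Task 2: C/T = 13/47 (approx. 0.2766)
  Task 3: C/T = 1/48 (approx. 0.0208)
Total utilization U = 4/17 + 13/47 + 1/48 = 20431/38352
Rounded to 4 decimal places: U = 0.5327
RM (Liu & Layland) bound for 3 tasks = 0.779763; compare with U = 20431/38352 (approx. 0.532723)
U <= bound, so schedulable by RM sufficient condition.

0.5327


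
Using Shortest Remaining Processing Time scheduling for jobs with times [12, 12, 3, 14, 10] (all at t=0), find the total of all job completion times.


Since all jobs arrive at t=0, SRPT equals SPT ordering.
SPT order: [3, 10, 12, 12, 14]
Completion times:
  Job 1: p=3, C=3
  Job 2: p=10, C=13
  Job 3: p=12, C=25
  Job 4: p=12, C=37
  Job 5: p=14, C=51
Total completion time = 3 + 13 + 25 + 37 + 51 = 129

129


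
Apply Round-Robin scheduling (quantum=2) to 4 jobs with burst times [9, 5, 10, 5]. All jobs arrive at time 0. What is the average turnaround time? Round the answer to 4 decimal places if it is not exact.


Time quantum = 2
Execution trace:
  J1 runs 2 units, time = 2
  J2 runs 2 units, time = 4
  J3 runs 2 units, time = 6
  J4 runs 2 units, time = 8
  J1 runs 2 units, time = 10
  J2 runs 2 units, time = 12
  J3 runs 2 units, time = 14
  J4 runs 2 units, time = 16
  J1 runs 2 units, time = 18
  J2 runs 1 units, time = 19
  J3 runs 2 units, time = 21
  J4 runs 1 units, time = 22
  J1 runs 2 units, time = 24
  J3 runs 2 units, time = 26
  J1 runs 1 units, time = 27
  J3 runs 2 units, time = 29
Finish times: [27, 19, 29, 22]
Average turnaround = 97/4 = 24.25

24.25


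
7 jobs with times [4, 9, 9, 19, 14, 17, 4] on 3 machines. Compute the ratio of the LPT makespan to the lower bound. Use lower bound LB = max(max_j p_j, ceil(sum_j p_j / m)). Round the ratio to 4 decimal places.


LPT order: [19, 17, 14, 9, 9, 4, 4]
Machine loads after assignment: [27, 26, 23]
LPT makespan = 27
Lower bound = max(max_job, ceil(total/3)) = max(19, 26) = 26
Ratio = 27 / 26 = 1.0385

1.0385


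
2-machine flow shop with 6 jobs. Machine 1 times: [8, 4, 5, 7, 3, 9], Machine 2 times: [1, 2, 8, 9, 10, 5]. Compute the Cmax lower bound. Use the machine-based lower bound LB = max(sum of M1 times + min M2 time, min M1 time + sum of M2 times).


LB1 = sum(M1 times) + min(M2 times) = 36 + 1 = 37
LB2 = min(M1 times) + sum(M2 times) = 3 + 35 = 38
Lower bound = max(LB1, LB2) = max(37, 38) = 38

38


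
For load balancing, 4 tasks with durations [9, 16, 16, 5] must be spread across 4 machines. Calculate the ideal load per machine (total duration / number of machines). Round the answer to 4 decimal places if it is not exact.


Total processing time = 9 + 16 + 16 + 5 = 46
Number of machines = 4
Ideal balanced load = 46 / 4 = 11.5

11.5


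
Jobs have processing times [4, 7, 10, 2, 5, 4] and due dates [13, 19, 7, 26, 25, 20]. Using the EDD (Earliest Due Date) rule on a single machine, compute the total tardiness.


Sort by due date (EDD order): [(10, 7), (4, 13), (7, 19), (4, 20), (5, 25), (2, 26)]
Compute completion times and tardiness:
  Job 1: p=10, d=7, C=10, tardiness=max(0,10-7)=3
  Job 2: p=4, d=13, C=14, tardiness=max(0,14-13)=1
  Job 3: p=7, d=19, C=21, tardiness=max(0,21-19)=2
  Job 4: p=4, d=20, C=25, tardiness=max(0,25-20)=5
  Job 5: p=5, d=25, C=30, tardiness=max(0,30-25)=5
  Job 6: p=2, d=26, C=32, tardiness=max(0,32-26)=6
Total tardiness = 22

22


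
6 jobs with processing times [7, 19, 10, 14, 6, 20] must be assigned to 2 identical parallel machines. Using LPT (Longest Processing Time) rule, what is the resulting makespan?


Sort jobs in decreasing order (LPT): [20, 19, 14, 10, 7, 6]
Assign each job to the least loaded machine:
  Machine 1: jobs [20, 10, 7], load = 37
  Machine 2: jobs [19, 14, 6], load = 39
Makespan = max load = 39

39


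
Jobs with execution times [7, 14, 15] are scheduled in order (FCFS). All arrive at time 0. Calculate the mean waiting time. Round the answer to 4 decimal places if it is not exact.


FCFS order (as given): [7, 14, 15]
Waiting times:
  Job 1: wait = 0
  Job 2: wait = 7
  Job 3: wait = 21
Sum of waiting times = 28
Average waiting time = 28/3 = 9.3333

9.3333


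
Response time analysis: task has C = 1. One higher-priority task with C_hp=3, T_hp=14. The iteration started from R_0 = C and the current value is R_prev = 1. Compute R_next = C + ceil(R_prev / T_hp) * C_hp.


R_next = C + ceil(R_prev / T_hp) * C_hp
ceil(1 / 14) = ceil(0.0714) = 1
Interference = 1 * 3 = 3
R_next = 1 + 3 = 4

4


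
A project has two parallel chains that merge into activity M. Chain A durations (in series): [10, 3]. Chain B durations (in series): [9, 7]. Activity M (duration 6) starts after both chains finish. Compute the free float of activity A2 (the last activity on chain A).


ES(A2) = sum of predecessors on chain A = 10
EF(A2) = ES + duration = 10 + 3 = 13
Successor of A2 is M. ES(M) = max(sum(A), sum(B)) = max(13, 16) = 16
Free float = ES(successor) - EF(current) = 16 - 13 = 3

3


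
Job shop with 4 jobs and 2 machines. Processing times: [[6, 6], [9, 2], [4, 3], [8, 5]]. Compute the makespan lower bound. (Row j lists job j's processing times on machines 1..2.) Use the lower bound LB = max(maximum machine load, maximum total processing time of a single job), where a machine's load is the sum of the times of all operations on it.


Machine loads:
  Machine 1: 6 + 9 + 4 + 8 = 27
  Machine 2: 6 + 2 + 3 + 5 = 16
Max machine load = 27
Job totals:
  Job 1: 12
  Job 2: 11
  Job 3: 7
  Job 4: 13
Max job total = 13
Lower bound = max(27, 13) = 27

27


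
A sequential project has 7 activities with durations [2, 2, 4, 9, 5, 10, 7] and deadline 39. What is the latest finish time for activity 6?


LF(activity 6) = deadline - sum of successor durations
Successors: activities 7 through 7 with durations [7]
Sum of successor durations = 7
LF = 39 - 7 = 32

32


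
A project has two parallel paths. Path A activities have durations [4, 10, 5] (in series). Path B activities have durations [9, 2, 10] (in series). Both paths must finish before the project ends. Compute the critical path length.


Path A total = 4 + 10 + 5 = 19
Path B total = 9 + 2 + 10 = 21
Critical path = longest path = max(19, 21) = 21

21


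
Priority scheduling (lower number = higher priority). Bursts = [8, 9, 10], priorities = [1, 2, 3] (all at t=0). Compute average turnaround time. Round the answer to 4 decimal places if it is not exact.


Sort by priority (ascending = highest first):
Order: [(1, 8), (2, 9), (3, 10)]
Completion times:
  Priority 1, burst=8, C=8
  Priority 2, burst=9, C=17
  Priority 3, burst=10, C=27
Average turnaround = 52/3 = 17.3333

17.3333


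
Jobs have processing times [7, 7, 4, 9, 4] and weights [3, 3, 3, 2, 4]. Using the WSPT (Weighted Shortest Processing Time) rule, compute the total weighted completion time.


Compute p/w ratios and sort ascending (WSPT): [(4, 4), (4, 3), (7, 3), (7, 3), (9, 2)]
Compute weighted completion times:
  Job (p=4,w=4): C=4, w*C=4*4=16
  Job (p=4,w=3): C=8, w*C=3*8=24
  Job (p=7,w=3): C=15, w*C=3*15=45
  Job (p=7,w=3): C=22, w*C=3*22=66
  Job (p=9,w=2): C=31, w*C=2*31=62
Total weighted completion time = 213

213


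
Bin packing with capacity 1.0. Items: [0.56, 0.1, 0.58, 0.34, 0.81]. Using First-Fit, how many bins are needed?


Place items sequentially using First-Fit:
  Item 0.56 -> new Bin 1
  Item 0.1 -> Bin 1 (now 0.66)
  Item 0.58 -> new Bin 2
  Item 0.34 -> Bin 1 (now 1.0)
  Item 0.81 -> new Bin 3
Total bins used = 3

3


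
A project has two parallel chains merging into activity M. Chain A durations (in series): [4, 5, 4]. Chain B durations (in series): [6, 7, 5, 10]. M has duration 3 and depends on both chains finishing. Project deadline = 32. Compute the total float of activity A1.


Forward pass: ES(A1) = sum of predecessors on chain A = 0
EF = ES + duration = 0 + 4 = 4
Backward pass: LF(M) = deadline = 32; LS(M) = 32 - 3 = 29
LF(A1) = LS(M) - sum(successors on chain A) = 29 - 9 = 20
LS = LF - duration = 20 - 4 = 16
Total float = LS - ES = 16 - 0 = 16

16


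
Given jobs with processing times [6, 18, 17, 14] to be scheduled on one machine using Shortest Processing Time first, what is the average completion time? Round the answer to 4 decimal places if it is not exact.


Sort jobs by processing time (SPT order): [6, 14, 17, 18]
Compute completion times sequentially:
  Job 1: processing = 6, completes at 6
  Job 2: processing = 14, completes at 20
  Job 3: processing = 17, completes at 37
  Job 4: processing = 18, completes at 55
Sum of completion times = 118
Average completion time = 118/4 = 29.5

29.5


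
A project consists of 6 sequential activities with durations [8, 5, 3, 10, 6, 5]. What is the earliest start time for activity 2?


Activity 2 starts after activities 1 through 1 complete.
Predecessor durations: [8]
ES = 8 = 8

8


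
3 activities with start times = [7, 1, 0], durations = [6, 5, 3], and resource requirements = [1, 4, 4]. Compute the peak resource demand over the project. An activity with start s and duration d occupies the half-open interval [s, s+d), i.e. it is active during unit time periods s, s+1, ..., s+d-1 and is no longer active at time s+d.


Each activity i is active on [start_i, start_i + duration_i).
Compute total resource usage per time slot:
  t=0: active resources = [4], total = 4
  t=1: active resources = [4, 4], total = 8
  t=2: active resources = [4, 4], total = 8
  t=3: active resources = [4], total = 4
  t=4: active resources = [4], total = 4
  t=5: active resources = [4], total = 4
  t=6: active resources = [], total = 0
  t=7: active resources = [1], total = 1
  t=8: active resources = [1], total = 1
  t=9: active resources = [1], total = 1
  t=10: active resources = [1], total = 1
  t=11: active resources = [1], total = 1
  t=12: active resources = [1], total = 1
Peak resource demand = 8

8


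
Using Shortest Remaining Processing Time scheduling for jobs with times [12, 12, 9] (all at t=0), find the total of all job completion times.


Since all jobs arrive at t=0, SRPT equals SPT ordering.
SPT order: [9, 12, 12]
Completion times:
  Job 1: p=9, C=9
  Job 2: p=12, C=21
  Job 3: p=12, C=33
Total completion time = 9 + 21 + 33 = 63

63


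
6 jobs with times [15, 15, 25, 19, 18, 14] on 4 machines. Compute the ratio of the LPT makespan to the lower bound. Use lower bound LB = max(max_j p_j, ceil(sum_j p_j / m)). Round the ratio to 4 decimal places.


LPT order: [25, 19, 18, 15, 15, 14]
Machine loads after assignment: [25, 19, 32, 30]
LPT makespan = 32
Lower bound = max(max_job, ceil(total/4)) = max(25, 27) = 27
Ratio = 32 / 27 = 1.1852

1.1852


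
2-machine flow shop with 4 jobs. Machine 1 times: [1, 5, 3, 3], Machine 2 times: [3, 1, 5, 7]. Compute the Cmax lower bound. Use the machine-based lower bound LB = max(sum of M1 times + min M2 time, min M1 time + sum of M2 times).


LB1 = sum(M1 times) + min(M2 times) = 12 + 1 = 13
LB2 = min(M1 times) + sum(M2 times) = 1 + 16 = 17
Lower bound = max(LB1, LB2) = max(13, 17) = 17

17


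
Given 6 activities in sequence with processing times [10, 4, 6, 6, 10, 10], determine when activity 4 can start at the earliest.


Activity 4 starts after activities 1 through 3 complete.
Predecessor durations: [10, 4, 6]
ES = 10 + 4 + 6 = 20

20


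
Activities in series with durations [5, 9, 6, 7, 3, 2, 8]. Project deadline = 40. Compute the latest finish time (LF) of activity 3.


LF(activity 3) = deadline - sum of successor durations
Successors: activities 4 through 7 with durations [7, 3, 2, 8]
Sum of successor durations = 20
LF = 40 - 20 = 20

20


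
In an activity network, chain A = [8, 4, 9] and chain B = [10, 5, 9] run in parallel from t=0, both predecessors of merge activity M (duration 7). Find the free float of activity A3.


ES(A3) = sum of predecessors on chain A = 12
EF(A3) = ES + duration = 12 + 9 = 21
Successor of A3 is M. ES(M) = max(sum(A), sum(B)) = max(21, 24) = 24
Free float = ES(successor) - EF(current) = 24 - 21 = 3

3


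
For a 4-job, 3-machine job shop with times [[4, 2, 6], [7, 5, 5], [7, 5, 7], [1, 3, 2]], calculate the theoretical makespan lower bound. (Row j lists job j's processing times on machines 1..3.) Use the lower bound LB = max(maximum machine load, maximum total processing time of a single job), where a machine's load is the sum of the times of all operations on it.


Machine loads:
  Machine 1: 4 + 7 + 7 + 1 = 19
  Machine 2: 2 + 5 + 5 + 3 = 15
  Machine 3: 6 + 5 + 7 + 2 = 20
Max machine load = 20
Job totals:
  Job 1: 12
  Job 2: 17
  Job 3: 19
  Job 4: 6
Max job total = 19
Lower bound = max(20, 19) = 20

20


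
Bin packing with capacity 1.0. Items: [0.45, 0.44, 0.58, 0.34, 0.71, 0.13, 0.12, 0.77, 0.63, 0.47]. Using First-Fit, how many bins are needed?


Place items sequentially using First-Fit:
  Item 0.45 -> new Bin 1
  Item 0.44 -> Bin 1 (now 0.89)
  Item 0.58 -> new Bin 2
  Item 0.34 -> Bin 2 (now 0.92)
  Item 0.71 -> new Bin 3
  Item 0.13 -> Bin 3 (now 0.84)
  Item 0.12 -> Bin 3 (now 0.96)
  Item 0.77 -> new Bin 4
  Item 0.63 -> new Bin 5
  Item 0.47 -> new Bin 6
Total bins used = 6

6


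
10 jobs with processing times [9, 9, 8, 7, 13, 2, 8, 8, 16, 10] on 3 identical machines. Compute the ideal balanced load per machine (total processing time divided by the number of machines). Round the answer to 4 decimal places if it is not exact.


Total processing time = 9 + 9 + 8 + 7 + 13 + 2 + 8 + 8 + 16 + 10 = 90
Number of machines = 3
Ideal balanced load = 90 / 3 = 30.0

30.0


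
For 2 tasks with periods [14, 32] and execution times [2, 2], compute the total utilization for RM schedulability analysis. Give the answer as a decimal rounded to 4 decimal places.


Compute individual utilizations (exact fractions):
  Task 1: C/T = 2/14 = 1/7 (approx. 0.1429)
  Task 2: C/T = 2/32 = 1/16 (approx. 0.0625)
Total utilization U = 1/7 + 1/16 = 23/112
Rounded to 4 decimal places: U = 0.2054
RM (Liu & Layland) bound for 2 tasks = 0.828427; compare with U = 23/112 (approx. 0.205357)
U <= bound, so schedulable by RM sufficient condition.

0.2054


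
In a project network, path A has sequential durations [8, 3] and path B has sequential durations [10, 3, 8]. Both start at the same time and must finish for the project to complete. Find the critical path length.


Path A total = 8 + 3 = 11
Path B total = 10 + 3 + 8 = 21
Critical path = longest path = max(11, 21) = 21

21


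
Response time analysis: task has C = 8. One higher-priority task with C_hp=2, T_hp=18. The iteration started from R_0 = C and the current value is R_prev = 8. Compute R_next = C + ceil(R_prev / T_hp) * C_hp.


R_next = C + ceil(R_prev / T_hp) * C_hp
ceil(8 / 18) = ceil(0.4444) = 1
Interference = 1 * 2 = 2
R_next = 8 + 2 = 10

10


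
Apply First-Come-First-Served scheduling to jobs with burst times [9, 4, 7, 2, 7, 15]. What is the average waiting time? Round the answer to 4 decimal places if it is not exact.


FCFS order (as given): [9, 4, 7, 2, 7, 15]
Waiting times:
  Job 1: wait = 0
  Job 2: wait = 9
  Job 3: wait = 13
  Job 4: wait = 20
  Job 5: wait = 22
  Job 6: wait = 29
Sum of waiting times = 93
Average waiting time = 93/6 = 15.5

15.5


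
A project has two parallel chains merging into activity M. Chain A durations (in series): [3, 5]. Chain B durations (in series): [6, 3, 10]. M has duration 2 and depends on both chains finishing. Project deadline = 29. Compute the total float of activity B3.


Forward pass: ES(B3) = sum of predecessors on chain B = 9
EF = ES + duration = 9 + 10 = 19
Backward pass: LF(M) = deadline = 29; LS(M) = 29 - 2 = 27
LF(B3) = LS(M) - sum(successors on chain B) = 27 - 0 = 27
LS = LF - duration = 27 - 10 = 17
Total float = LS - ES = 17 - 9 = 8

8


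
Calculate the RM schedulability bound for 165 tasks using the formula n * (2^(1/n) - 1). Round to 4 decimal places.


Compute 2^(1/165) = 1.0042097281
Subtract 1: 1.0042097281 - 1 = 0.0042097281
Multiply by n: 165 * 0.0042097281 = 0.6946051365
Round to 4 dp: 0.6946

0.6946


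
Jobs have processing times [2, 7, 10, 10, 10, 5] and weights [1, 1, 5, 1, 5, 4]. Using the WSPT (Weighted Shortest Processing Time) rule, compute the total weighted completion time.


Compute p/w ratios and sort ascending (WSPT): [(5, 4), (2, 1), (10, 5), (10, 5), (7, 1), (10, 1)]
Compute weighted completion times:
  Job (p=5,w=4): C=5, w*C=4*5=20
  Job (p=2,w=1): C=7, w*C=1*7=7
  Job (p=10,w=5): C=17, w*C=5*17=85
  Job (p=10,w=5): C=27, w*C=5*27=135
  Job (p=7,w=1): C=34, w*C=1*34=34
  Job (p=10,w=1): C=44, w*C=1*44=44
Total weighted completion time = 325

325


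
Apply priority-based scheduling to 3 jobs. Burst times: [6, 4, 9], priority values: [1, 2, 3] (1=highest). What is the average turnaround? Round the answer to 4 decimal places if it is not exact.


Sort by priority (ascending = highest first):
Order: [(1, 6), (2, 4), (3, 9)]
Completion times:
  Priority 1, burst=6, C=6
  Priority 2, burst=4, C=10
  Priority 3, burst=9, C=19
Average turnaround = 35/3 = 11.6667

11.6667


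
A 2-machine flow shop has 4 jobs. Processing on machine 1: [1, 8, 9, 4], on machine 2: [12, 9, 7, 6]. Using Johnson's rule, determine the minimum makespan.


Apply Johnson's rule:
  Group 1 (a <= b): [(1, 1, 12), (4, 4, 6), (2, 8, 9)]
  Group 2 (a > b): [(3, 9, 7)]
Optimal job order: [1, 4, 2, 3]
Schedule:
  Job 1: M1 done at 1, M2 done at 13
  Job 4: M1 done at 5, M2 done at 19
  Job 2: M1 done at 13, M2 done at 28
  Job 3: M1 done at 22, M2 done at 35
Makespan = 35

35


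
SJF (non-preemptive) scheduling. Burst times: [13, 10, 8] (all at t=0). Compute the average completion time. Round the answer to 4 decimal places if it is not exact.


SJF order (ascending): [8, 10, 13]
Completion times:
  Job 1: burst=8, C=8
  Job 2: burst=10, C=18
  Job 3: burst=13, C=31
Average completion = 57/3 = 19.0

19.0


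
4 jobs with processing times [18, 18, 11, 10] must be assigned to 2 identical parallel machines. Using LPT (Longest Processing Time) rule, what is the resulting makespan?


Sort jobs in decreasing order (LPT): [18, 18, 11, 10]
Assign each job to the least loaded machine:
  Machine 1: jobs [18, 11], load = 29
  Machine 2: jobs [18, 10], load = 28
Makespan = max load = 29

29


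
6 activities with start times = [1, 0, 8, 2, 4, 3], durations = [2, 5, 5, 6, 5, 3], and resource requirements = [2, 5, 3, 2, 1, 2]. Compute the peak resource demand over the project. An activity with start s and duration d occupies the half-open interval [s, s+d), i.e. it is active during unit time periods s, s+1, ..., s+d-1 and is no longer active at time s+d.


Each activity i is active on [start_i, start_i + duration_i).
Compute total resource usage per time slot:
  t=0: active resources = [5], total = 5
  t=1: active resources = [2, 5], total = 7
  t=2: active resources = [2, 5, 2], total = 9
  t=3: active resources = [5, 2, 2], total = 9
  t=4: active resources = [5, 2, 1, 2], total = 10
  t=5: active resources = [2, 1, 2], total = 5
  t=6: active resources = [2, 1], total = 3
  t=7: active resources = [2, 1], total = 3
  t=8: active resources = [3, 1], total = 4
  t=9: active resources = [3], total = 3
  t=10: active resources = [3], total = 3
  t=11: active resources = [3], total = 3
  t=12: active resources = [3], total = 3
Peak resource demand = 10

10


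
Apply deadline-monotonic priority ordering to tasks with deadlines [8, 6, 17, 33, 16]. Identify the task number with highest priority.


Sort tasks by relative deadline (ascending):
  Task 2: deadline = 6
  Task 1: deadline = 8
  Task 5: deadline = 16
  Task 3: deadline = 17
  Task 4: deadline = 33
Priority order (highest first): [2, 1, 5, 3, 4]
Highest priority task = 2

2


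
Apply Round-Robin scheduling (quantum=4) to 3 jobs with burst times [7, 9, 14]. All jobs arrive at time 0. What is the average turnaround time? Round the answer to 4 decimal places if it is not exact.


Time quantum = 4
Execution trace:
  J1 runs 4 units, time = 4
  J2 runs 4 units, time = 8
  J3 runs 4 units, time = 12
  J1 runs 3 units, time = 15
  J2 runs 4 units, time = 19
  J3 runs 4 units, time = 23
  J2 runs 1 units, time = 24
  J3 runs 4 units, time = 28
  J3 runs 2 units, time = 30
Finish times: [15, 24, 30]
Average turnaround = 69/3 = 23.0

23.0


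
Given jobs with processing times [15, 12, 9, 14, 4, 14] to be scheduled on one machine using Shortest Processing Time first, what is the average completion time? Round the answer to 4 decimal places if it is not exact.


Sort jobs by processing time (SPT order): [4, 9, 12, 14, 14, 15]
Compute completion times sequentially:
  Job 1: processing = 4, completes at 4
  Job 2: processing = 9, completes at 13
  Job 3: processing = 12, completes at 25
  Job 4: processing = 14, completes at 39
  Job 5: processing = 14, completes at 53
  Job 6: processing = 15, completes at 68
Sum of completion times = 202
Average completion time = 202/6 = 33.6667

33.6667


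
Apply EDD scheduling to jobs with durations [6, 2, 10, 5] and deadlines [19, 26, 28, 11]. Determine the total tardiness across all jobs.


Sort by due date (EDD order): [(5, 11), (6, 19), (2, 26), (10, 28)]
Compute completion times and tardiness:
  Job 1: p=5, d=11, C=5, tardiness=max(0,5-11)=0
  Job 2: p=6, d=19, C=11, tardiness=max(0,11-19)=0
  Job 3: p=2, d=26, C=13, tardiness=max(0,13-26)=0
  Job 4: p=10, d=28, C=23, tardiness=max(0,23-28)=0
Total tardiness = 0

0


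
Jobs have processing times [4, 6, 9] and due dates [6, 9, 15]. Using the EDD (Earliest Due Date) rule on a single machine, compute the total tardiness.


Sort by due date (EDD order): [(4, 6), (6, 9), (9, 15)]
Compute completion times and tardiness:
  Job 1: p=4, d=6, C=4, tardiness=max(0,4-6)=0
  Job 2: p=6, d=9, C=10, tardiness=max(0,10-9)=1
  Job 3: p=9, d=15, C=19, tardiness=max(0,19-15)=4
Total tardiness = 5

5


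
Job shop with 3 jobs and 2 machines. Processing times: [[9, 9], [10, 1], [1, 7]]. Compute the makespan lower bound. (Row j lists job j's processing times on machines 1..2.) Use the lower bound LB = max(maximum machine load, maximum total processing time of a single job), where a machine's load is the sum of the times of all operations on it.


Machine loads:
  Machine 1: 9 + 10 + 1 = 20
  Machine 2: 9 + 1 + 7 = 17
Max machine load = 20
Job totals:
  Job 1: 18
  Job 2: 11
  Job 3: 8
Max job total = 18
Lower bound = max(20, 18) = 20

20


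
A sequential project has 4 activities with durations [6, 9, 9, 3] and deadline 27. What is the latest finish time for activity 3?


LF(activity 3) = deadline - sum of successor durations
Successors: activities 4 through 4 with durations [3]
Sum of successor durations = 3
LF = 27 - 3 = 24

24


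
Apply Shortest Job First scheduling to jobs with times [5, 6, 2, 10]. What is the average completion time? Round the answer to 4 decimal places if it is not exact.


SJF order (ascending): [2, 5, 6, 10]
Completion times:
  Job 1: burst=2, C=2
  Job 2: burst=5, C=7
  Job 3: burst=6, C=13
  Job 4: burst=10, C=23
Average completion = 45/4 = 11.25

11.25


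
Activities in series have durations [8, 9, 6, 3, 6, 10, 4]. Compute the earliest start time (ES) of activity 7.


Activity 7 starts after activities 1 through 6 complete.
Predecessor durations: [8, 9, 6, 3, 6, 10]
ES = 8 + 9 + 6 + 3 + 6 + 10 = 42

42


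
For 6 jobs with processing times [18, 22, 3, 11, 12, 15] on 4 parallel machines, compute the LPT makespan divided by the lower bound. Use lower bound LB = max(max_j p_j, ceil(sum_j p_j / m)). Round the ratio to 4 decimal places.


LPT order: [22, 18, 15, 12, 11, 3]
Machine loads after assignment: [22, 18, 18, 23]
LPT makespan = 23
Lower bound = max(max_job, ceil(total/4)) = max(22, 21) = 22
Ratio = 23 / 22 = 1.0455

1.0455


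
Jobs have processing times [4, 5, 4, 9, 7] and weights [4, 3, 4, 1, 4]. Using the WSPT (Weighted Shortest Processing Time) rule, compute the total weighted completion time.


Compute p/w ratios and sort ascending (WSPT): [(4, 4), (4, 4), (5, 3), (7, 4), (9, 1)]
Compute weighted completion times:
  Job (p=4,w=4): C=4, w*C=4*4=16
  Job (p=4,w=4): C=8, w*C=4*8=32
  Job (p=5,w=3): C=13, w*C=3*13=39
  Job (p=7,w=4): C=20, w*C=4*20=80
  Job (p=9,w=1): C=29, w*C=1*29=29
Total weighted completion time = 196

196


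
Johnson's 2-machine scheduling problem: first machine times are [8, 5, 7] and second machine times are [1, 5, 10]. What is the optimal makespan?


Apply Johnson's rule:
  Group 1 (a <= b): [(2, 5, 5), (3, 7, 10)]
  Group 2 (a > b): [(1, 8, 1)]
Optimal job order: [2, 3, 1]
Schedule:
  Job 2: M1 done at 5, M2 done at 10
  Job 3: M1 done at 12, M2 done at 22
  Job 1: M1 done at 20, M2 done at 23
Makespan = 23

23


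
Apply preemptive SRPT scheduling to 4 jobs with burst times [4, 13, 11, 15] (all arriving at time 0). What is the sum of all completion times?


Since all jobs arrive at t=0, SRPT equals SPT ordering.
SPT order: [4, 11, 13, 15]
Completion times:
  Job 1: p=4, C=4
  Job 2: p=11, C=15
  Job 3: p=13, C=28
  Job 4: p=15, C=43
Total completion time = 4 + 15 + 28 + 43 = 90

90


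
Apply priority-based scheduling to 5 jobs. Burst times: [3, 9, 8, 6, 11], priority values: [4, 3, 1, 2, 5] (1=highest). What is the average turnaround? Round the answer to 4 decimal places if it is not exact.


Sort by priority (ascending = highest first):
Order: [(1, 8), (2, 6), (3, 9), (4, 3), (5, 11)]
Completion times:
  Priority 1, burst=8, C=8
  Priority 2, burst=6, C=14
  Priority 3, burst=9, C=23
  Priority 4, burst=3, C=26
  Priority 5, burst=11, C=37
Average turnaround = 108/5 = 21.6

21.6


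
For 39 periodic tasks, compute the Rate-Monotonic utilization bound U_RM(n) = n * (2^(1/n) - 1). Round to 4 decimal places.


Compute 2^(1/39) = 1.0179318843
Subtract 1: 1.0179318843 - 1 = 0.0179318843
Multiply by n: 39 * 0.0179318843 = 0.6993434877
Round to 4 dp: 0.6993

0.6993


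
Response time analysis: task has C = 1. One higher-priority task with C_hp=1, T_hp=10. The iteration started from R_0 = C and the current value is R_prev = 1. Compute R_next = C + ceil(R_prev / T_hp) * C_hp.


R_next = C + ceil(R_prev / T_hp) * C_hp
ceil(1 / 10) = ceil(0.1) = 1
Interference = 1 * 1 = 1
R_next = 1 + 1 = 2

2


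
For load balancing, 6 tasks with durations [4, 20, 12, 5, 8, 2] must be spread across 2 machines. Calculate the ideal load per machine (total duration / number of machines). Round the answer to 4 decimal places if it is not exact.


Total processing time = 4 + 20 + 12 + 5 + 8 + 2 = 51
Number of machines = 2
Ideal balanced load = 51 / 2 = 25.5

25.5


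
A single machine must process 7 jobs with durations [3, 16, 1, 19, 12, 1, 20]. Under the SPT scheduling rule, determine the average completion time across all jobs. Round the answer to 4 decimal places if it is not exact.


Sort jobs by processing time (SPT order): [1, 1, 3, 12, 16, 19, 20]
Compute completion times sequentially:
  Job 1: processing = 1, completes at 1
  Job 2: processing = 1, completes at 2
  Job 3: processing = 3, completes at 5
  Job 4: processing = 12, completes at 17
  Job 5: processing = 16, completes at 33
  Job 6: processing = 19, completes at 52
  Job 7: processing = 20, completes at 72
Sum of completion times = 182
Average completion time = 182/7 = 26.0

26.0


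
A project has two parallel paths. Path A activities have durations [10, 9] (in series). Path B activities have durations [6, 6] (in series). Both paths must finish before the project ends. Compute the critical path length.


Path A total = 10 + 9 = 19
Path B total = 6 + 6 = 12
Critical path = longest path = max(19, 12) = 19

19


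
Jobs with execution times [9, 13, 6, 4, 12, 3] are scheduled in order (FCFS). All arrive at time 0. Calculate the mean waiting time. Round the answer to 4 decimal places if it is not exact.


FCFS order (as given): [9, 13, 6, 4, 12, 3]
Waiting times:
  Job 1: wait = 0
  Job 2: wait = 9
  Job 3: wait = 22
  Job 4: wait = 28
  Job 5: wait = 32
  Job 6: wait = 44
Sum of waiting times = 135
Average waiting time = 135/6 = 22.5

22.5


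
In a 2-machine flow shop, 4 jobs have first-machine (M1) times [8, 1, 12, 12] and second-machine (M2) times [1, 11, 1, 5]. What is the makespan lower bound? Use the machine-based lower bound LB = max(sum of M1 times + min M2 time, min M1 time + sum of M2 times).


LB1 = sum(M1 times) + min(M2 times) = 33 + 1 = 34
LB2 = min(M1 times) + sum(M2 times) = 1 + 18 = 19
Lower bound = max(LB1, LB2) = max(34, 19) = 34

34


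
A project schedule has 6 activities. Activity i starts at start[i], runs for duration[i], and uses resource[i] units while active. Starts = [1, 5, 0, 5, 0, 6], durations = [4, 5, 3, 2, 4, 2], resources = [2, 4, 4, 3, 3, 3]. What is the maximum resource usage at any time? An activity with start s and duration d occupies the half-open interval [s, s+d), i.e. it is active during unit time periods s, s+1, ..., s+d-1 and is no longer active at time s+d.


Each activity i is active on [start_i, start_i + duration_i).
Compute total resource usage per time slot:
  t=0: active resources = [4, 3], total = 7
  t=1: active resources = [2, 4, 3], total = 9
  t=2: active resources = [2, 4, 3], total = 9
  t=3: active resources = [2, 3], total = 5
  t=4: active resources = [2], total = 2
  t=5: active resources = [4, 3], total = 7
  t=6: active resources = [4, 3, 3], total = 10
  t=7: active resources = [4, 3], total = 7
  t=8: active resources = [4], total = 4
  t=9: active resources = [4], total = 4
Peak resource demand = 10

10


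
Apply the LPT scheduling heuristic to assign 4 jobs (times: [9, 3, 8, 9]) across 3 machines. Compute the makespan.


Sort jobs in decreasing order (LPT): [9, 9, 8, 3]
Assign each job to the least loaded machine:
  Machine 1: jobs [9], load = 9
  Machine 2: jobs [9], load = 9
  Machine 3: jobs [8, 3], load = 11
Makespan = max load = 11

11


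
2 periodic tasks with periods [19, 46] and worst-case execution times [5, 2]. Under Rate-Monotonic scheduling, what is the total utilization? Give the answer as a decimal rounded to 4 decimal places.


Compute individual utilizations (exact fractions):
  Task 1: C/T = 5/19 (approx. 0.2632)
  Task 2: C/T = 2/46 = 1/23 (approx. 0.0435)
Total utilization U = 5/19 + 1/23 = 134/437
Rounded to 4 decimal places: U = 0.3066
RM (Liu & Layland) bound for 2 tasks = 0.828427; compare with U = 134/437 (approx. 0.306636)
U <= bound, so schedulable by RM sufficient condition.

0.3066


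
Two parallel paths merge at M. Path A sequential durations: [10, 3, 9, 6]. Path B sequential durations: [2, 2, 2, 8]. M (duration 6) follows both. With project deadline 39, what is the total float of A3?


Forward pass: ES(A3) = sum of predecessors on chain A = 13
EF = ES + duration = 13 + 9 = 22
Backward pass: LF(M) = deadline = 39; LS(M) = 39 - 6 = 33
LF(A3) = LS(M) - sum(successors on chain A) = 33 - 6 = 27
LS = LF - duration = 27 - 9 = 18
Total float = LS - ES = 18 - 13 = 5

5


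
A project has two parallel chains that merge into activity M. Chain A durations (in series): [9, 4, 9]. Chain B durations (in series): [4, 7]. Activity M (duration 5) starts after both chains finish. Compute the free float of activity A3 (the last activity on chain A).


ES(A3) = sum of predecessors on chain A = 13
EF(A3) = ES + duration = 13 + 9 = 22
Successor of A3 is M. ES(M) = max(sum(A), sum(B)) = max(22, 11) = 22
Free float = ES(successor) - EF(current) = 22 - 22 = 0

0


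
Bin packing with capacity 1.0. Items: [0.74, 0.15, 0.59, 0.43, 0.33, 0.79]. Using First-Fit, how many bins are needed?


Place items sequentially using First-Fit:
  Item 0.74 -> new Bin 1
  Item 0.15 -> Bin 1 (now 0.89)
  Item 0.59 -> new Bin 2
  Item 0.43 -> new Bin 3
  Item 0.33 -> Bin 2 (now 0.92)
  Item 0.79 -> new Bin 4
Total bins used = 4

4


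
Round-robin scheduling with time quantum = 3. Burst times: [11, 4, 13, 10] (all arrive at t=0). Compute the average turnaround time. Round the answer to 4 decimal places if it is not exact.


Time quantum = 3
Execution trace:
  J1 runs 3 units, time = 3
  J2 runs 3 units, time = 6
  J3 runs 3 units, time = 9
  J4 runs 3 units, time = 12
  J1 runs 3 units, time = 15
  J2 runs 1 units, time = 16
  J3 runs 3 units, time = 19
  J4 runs 3 units, time = 22
  J1 runs 3 units, time = 25
  J3 runs 3 units, time = 28
  J4 runs 3 units, time = 31
  J1 runs 2 units, time = 33
  J3 runs 3 units, time = 36
  J4 runs 1 units, time = 37
  J3 runs 1 units, time = 38
Finish times: [33, 16, 38, 37]
Average turnaround = 124/4 = 31.0

31.0


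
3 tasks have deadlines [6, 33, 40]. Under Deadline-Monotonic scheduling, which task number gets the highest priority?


Sort tasks by relative deadline (ascending):
  Task 1: deadline = 6
  Task 2: deadline = 33
  Task 3: deadline = 40
Priority order (highest first): [1, 2, 3]
Highest priority task = 1

1


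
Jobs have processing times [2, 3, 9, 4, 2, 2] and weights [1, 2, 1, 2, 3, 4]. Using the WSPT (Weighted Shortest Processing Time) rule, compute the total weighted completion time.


Compute p/w ratios and sort ascending (WSPT): [(2, 4), (2, 3), (3, 2), (2, 1), (4, 2), (9, 1)]
Compute weighted completion times:
  Job (p=2,w=4): C=2, w*C=4*2=8
  Job (p=2,w=3): C=4, w*C=3*4=12
  Job (p=3,w=2): C=7, w*C=2*7=14
  Job (p=2,w=1): C=9, w*C=1*9=9
  Job (p=4,w=2): C=13, w*C=2*13=26
  Job (p=9,w=1): C=22, w*C=1*22=22
Total weighted completion time = 91

91


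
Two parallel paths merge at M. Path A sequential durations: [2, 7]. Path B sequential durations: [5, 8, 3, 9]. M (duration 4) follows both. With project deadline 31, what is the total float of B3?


Forward pass: ES(B3) = sum of predecessors on chain B = 13
EF = ES + duration = 13 + 3 = 16
Backward pass: LF(M) = deadline = 31; LS(M) = 31 - 4 = 27
LF(B3) = LS(M) - sum(successors on chain B) = 27 - 9 = 18
LS = LF - duration = 18 - 3 = 15
Total float = LS - ES = 15 - 13 = 2

2


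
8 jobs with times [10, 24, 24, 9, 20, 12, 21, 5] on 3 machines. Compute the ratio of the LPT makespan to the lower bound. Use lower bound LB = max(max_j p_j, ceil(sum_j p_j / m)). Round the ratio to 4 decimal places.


LPT order: [24, 24, 21, 20, 12, 10, 9, 5]
Machine loads after assignment: [41, 43, 41]
LPT makespan = 43
Lower bound = max(max_job, ceil(total/3)) = max(24, 42) = 42
Ratio = 43 / 42 = 1.0238

1.0238
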